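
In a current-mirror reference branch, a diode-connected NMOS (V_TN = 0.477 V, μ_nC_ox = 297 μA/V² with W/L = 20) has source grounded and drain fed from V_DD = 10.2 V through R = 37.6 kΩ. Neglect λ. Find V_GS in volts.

With gate tied to drain, V_GS = V_DS ≥ V_GS − V_TN, so the device is in saturation.
k_n = μ_nC_ox · (W/L) = 5.94 mA/V².
KCL at the drain: ½ k_n (V_GS − V_TN)² = (V_DD − V_GS)/R.
Let x = V_GS − 0.477. Then 112 x² + x − 9.723 = 0, giving x = 0.291 V (positive root), so V_GS = 0.768 V.
I_D = (V_DD − V_GS)/R = (10.2 − 0.768) / 37.6 = 0.251 mA.

V_GS = 0.768 V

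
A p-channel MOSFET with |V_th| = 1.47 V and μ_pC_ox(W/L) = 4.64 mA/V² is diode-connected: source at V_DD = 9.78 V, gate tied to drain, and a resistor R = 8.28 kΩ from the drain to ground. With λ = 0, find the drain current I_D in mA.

With gate tied to drain, V_SG = V_SD ≥ V_SG − |V_th|, so the device is in saturation.
KCL at the drain: ½ k_p (V_SG − |V_th|)² = (V_DD − V_SG)/R.
Let x = V_SG − 1.47. Then 19.2 x² + x − 8.31 = 0, giving x = 0.632 V (positive root), so V_SG = 2.1 V.
I_D = (V_DD − V_SG)/R = (9.78 − 2.1) / 8.28 = 0.927 mA.

I_D = 0.927 mA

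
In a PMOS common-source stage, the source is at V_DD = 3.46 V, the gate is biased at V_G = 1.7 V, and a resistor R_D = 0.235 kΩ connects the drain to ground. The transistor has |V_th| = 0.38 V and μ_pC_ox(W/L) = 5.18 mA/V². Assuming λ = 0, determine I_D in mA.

V_SG = V_DD − V_G = 3.46 − 1.7 = 1.76 V, so V_ov = 1.76 − 0.38 = 1.38 V.
Assume saturation: I_D = ½ k_p V_ov² = 0.5 × 5.18 × 1.38² = 4.93 mA, giving V_SD = V_DD − I_D R_D = 3.46 − 4.93 × 0.235 = 2.3 V.
V_SD = 2.3 V ≥ V_ov = 1.38 V, confirming saturation.

I_D = 4.93 mA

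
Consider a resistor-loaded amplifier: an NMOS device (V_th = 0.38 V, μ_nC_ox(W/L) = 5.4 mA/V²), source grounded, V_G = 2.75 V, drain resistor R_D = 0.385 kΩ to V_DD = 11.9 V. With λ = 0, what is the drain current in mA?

I_D = 15.2 mA

V_GS = V_G = 2.75 V, so V_ov = 2.75 − 0.38 = 2.37 V.
Assume saturation: I_D = ½ k_n V_ov² = 0.5 × 5.4 × 2.37² = 15.2 mA, giving V_DS = V_DD − I_D R_D = 11.9 − 15.2 × 0.385 = 6.06 V.
V_DS = 6.06 V ≥ V_ov = 2.37 V, confirming saturation.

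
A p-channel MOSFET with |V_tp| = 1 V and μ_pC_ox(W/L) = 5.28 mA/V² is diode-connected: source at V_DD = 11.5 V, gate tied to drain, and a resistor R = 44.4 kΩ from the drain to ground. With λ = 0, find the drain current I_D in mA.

With gate tied to drain, V_SG = V_SD ≥ V_SG − |V_tp|, so the device is in saturation.
KCL at the drain: ½ k_p (V_SG − |V_tp|)² = (V_DD − V_SG)/R.
Let x = V_SG − 1. Then 117 x² + x − 10.5 = 0, giving x = 0.295 V (positive root), so V_SG = 1.3 V.
I_D = (V_DD − V_SG)/R = (11.5 − 1.3) / 44.4 = 0.23 mA.

I_D = 0.230 mA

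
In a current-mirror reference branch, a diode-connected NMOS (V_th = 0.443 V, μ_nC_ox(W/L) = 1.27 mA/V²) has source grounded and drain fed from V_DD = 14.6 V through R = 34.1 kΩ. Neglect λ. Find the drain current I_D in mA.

I_D = 0.392 mA

With gate tied to drain, V_GS = V_DS ≥ V_GS − V_th, so the device is in saturation.
KCL at the drain: ½ k_n (V_GS − V_th)² = (V_DD − V_GS)/R.
Let x = V_GS − 0.443. Then 21.7 x² + x − 14.16 = 0, giving x = 0.786 V (positive root), so V_GS = 1.23 V.
I_D = (V_DD − V_GS)/R = (14.6 − 1.23) / 34.1 = 0.392 mA.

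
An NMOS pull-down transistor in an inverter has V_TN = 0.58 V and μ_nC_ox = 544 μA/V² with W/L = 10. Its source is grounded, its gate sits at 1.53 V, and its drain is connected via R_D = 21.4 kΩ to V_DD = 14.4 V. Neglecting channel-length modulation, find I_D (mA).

I_D = 0.666 mA

V_GS = V_G = 1.53 V, so V_ov = 1.53 − 0.58 = 0.95 V.
k_n = μ_nC_ox · (W/L) = 5.44 mA/V².
Assume saturation: I_D = ½ k_n V_ov² = 0.5 × 5.44 × 0.95² = 2.45 mA, giving V_DS = V_DD − I_D R_D = 14.4 − 2.45 × 21.4 = -38.1 V.
But -38.1 V < V_ov = 0.95 V, so the device is actually in triode.
In triode I_D = k_n[V_ov V_DS − ½ V_DS²] and I_D = (V_DD − V_DS)/R_D. Equating: 58.2 V_DS² − 111.6 V_DS + 14.4 = 0, giving V_DS = 0.139 V (the root below V_ov).
I_D = (14.4 − 0.139) / 21.4 = 0.666 mA.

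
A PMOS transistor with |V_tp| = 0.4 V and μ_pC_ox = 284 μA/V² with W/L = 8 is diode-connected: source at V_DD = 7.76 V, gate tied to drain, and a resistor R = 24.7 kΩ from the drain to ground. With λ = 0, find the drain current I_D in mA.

With gate tied to drain, V_SG = V_SD ≥ V_SG − |V_tp|, so the device is in saturation.
k_p = μ_pC_ox · (W/L) = 2.272 mA/V².
KCL at the drain: ½ k_p (V_SG − |V_tp|)² = (V_DD − V_SG)/R.
Let x = V_SG − 0.4. Then 28.1 x² + x − 7.36 = 0, giving x = 0.495 V (positive root), so V_SG = 0.895 V.
I_D = (V_DD − V_SG)/R = (7.76 − 0.895) / 24.7 = 0.278 mA.

I_D = 0.278 mA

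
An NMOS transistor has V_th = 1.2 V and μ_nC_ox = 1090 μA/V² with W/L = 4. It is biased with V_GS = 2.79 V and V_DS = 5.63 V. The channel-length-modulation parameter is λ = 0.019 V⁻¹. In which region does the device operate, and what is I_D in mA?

Saturation; I_D = 6.10 mA

k_n = μ_nC_ox · (W/L) = 4.36 mA/V².
V_ov = V_GS − V_th = 2.79 − 1.2 = 1.59 V.
Since V_DS = 5.63 V ≥ V_ov = 1.59 V, the device is in saturation.
I_D = ½ k_n V_ov² (1 + λ V_DS) = 0.5 × 4.36 × 1.59² × (1 + 0.019 × 5.63) = 6.1 mA.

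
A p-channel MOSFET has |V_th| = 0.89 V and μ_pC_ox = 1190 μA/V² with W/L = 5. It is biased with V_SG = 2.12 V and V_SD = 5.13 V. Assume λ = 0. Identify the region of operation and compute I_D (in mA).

Saturation; I_D = 4.50 mA

k_p = μ_pC_ox · (W/L) = 5.95 mA/V².
V_ov = V_SG − |V_th| = 2.12 − 0.89 = 1.23 V.
Since V_SD = 5.13 V ≥ V_ov = 1.23 V, the device is in saturation.
I_D = ½ k_p V_ov² = 0.5 × 5.95 × 1.23² = 4.5 mA.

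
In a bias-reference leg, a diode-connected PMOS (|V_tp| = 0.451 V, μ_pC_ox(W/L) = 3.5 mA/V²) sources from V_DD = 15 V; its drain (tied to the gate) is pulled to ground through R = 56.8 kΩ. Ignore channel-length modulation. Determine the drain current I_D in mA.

With gate tied to drain, V_SG = V_SD ≥ V_SG − |V_tp|, so the device is in saturation.
KCL at the drain: ½ k_p (V_SG − |V_tp|)² = (V_DD − V_SG)/R.
Let x = V_SG − 0.451. Then 99.4 x² + x − 14.55 = 0, giving x = 0.378 V (positive root), so V_SG = 0.829 V.
I_D = (V_DD − V_SG)/R = (15 − 0.829) / 56.8 = 0.249 mA.

I_D = 0.249 mA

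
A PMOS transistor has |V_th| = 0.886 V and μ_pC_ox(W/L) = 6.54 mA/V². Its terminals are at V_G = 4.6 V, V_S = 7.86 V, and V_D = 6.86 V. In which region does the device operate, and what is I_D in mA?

V_SG = V_S − V_G = 7.86 − 4.6 = 3.26 V; V_SD = V_S − V_D = 7.86 − 6.86 = 1 V.
V_ov = V_SG − |V_th| = 3.26 − 0.886 = 2.37 V.
Since V_SD = 1 V < V_ov = 2.37 V, the device is in the triode region.
I_D = k_p [V_ov · V_SD − ½ V_SD²] = 6.54 × [2.37 × 1 − 0.5 × 1²] = 12.3 mA.

Triode; I_D = 12.3 mA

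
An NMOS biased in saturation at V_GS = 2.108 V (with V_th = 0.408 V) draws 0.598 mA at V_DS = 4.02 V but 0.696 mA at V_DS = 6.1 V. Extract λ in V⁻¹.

λ = 0.115 V⁻¹

With V_GS fixed, I_D ∝ (1 + λ V_DS) in saturation, so I_D2/I_D1 = (1 + λ V_DS2)/(1 + λ V_DS1).
0.696/0.598 = 1.164 = (1 + 6.1 λ)/(1 + 4.02 λ).
Solving: λ (I_D1 V_DS2 − I_D2 V_DS1) = I_D2 − I_D1, so λ = (0.696 − 0.598) / (0.598 × 6.1 − 0.696 × 4.02) = 0.098 / 0.85 = 0.115 V⁻¹.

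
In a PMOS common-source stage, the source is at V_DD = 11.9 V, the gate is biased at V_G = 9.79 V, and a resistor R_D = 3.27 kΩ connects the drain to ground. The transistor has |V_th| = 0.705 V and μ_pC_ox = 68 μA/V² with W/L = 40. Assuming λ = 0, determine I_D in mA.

I_D = 2.68 mA

V_SG = V_DD − V_G = 11.9 − 9.79 = 2.11 V, so V_ov = 2.11 − 0.705 = 1.41 V.
k_p = μ_pC_ox · (W/L) = 2.72 mA/V².
Assume saturation: I_D = ½ k_p V_ov² = 0.5 × 2.72 × 1.41² = 2.68 mA, giving V_SD = V_DD − I_D R_D = 11.9 − 2.68 × 3.27 = 3.12 V.
V_SD = 3.12 V ≥ V_ov = 1.41 V, confirming saturation.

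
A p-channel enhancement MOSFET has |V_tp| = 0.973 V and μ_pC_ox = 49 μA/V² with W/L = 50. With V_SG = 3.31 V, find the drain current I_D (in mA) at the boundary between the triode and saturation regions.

I_D = 6.69 mA

At the boundary V_SD = V_ov = V_SG − |V_tp| = 3.31 − 0.973 = 2.34 V.
k_p = μ_pC_ox · (W/L) = 2.45 mA/V².
I_D = ½ k_p V_ov² = 0.5 × 2.45 × 2.34² = 6.69 mA.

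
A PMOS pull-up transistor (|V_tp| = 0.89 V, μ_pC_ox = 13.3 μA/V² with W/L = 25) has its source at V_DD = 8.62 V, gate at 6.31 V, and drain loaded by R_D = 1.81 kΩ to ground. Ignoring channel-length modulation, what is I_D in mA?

V_SG = V_DD − V_G = 8.62 − 6.31 = 2.31 V, so V_ov = 2.31 − 0.89 = 1.42 V.
k_p = μ_pC_ox · (W/L) = 0.3325 mA/V².
Assume saturation: I_D = ½ k_p V_ov² = 0.5 × 0.3325 × 1.42² = 0.335 mA, giving V_SD = V_DD − I_D R_D = 8.62 − 0.335 × 1.81 = 8.01 V.
V_SD = 8.01 V ≥ V_ov = 1.42 V, confirming saturation.

I_D = 0.335 mA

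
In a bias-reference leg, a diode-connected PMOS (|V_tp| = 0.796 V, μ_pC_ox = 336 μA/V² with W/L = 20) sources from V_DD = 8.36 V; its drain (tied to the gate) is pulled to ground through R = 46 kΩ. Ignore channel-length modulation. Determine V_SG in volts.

With gate tied to drain, V_SG = V_SD ≥ V_SG − |V_tp|, so the device is in saturation.
k_p = μ_pC_ox · (W/L) = 6.72 mA/V².
KCL at the drain: ½ k_p (V_SG − |V_tp|)² = (V_DD − V_SG)/R.
Let x = V_SG − 0.796. Then 155 x² + x − 7.564 = 0, giving x = 0.218 V (positive root), so V_SG = 1.01 V.
I_D = (V_DD − V_SG)/R = (8.36 − 1.01) / 46 = 0.16 mA.

V_SG = 1.01 V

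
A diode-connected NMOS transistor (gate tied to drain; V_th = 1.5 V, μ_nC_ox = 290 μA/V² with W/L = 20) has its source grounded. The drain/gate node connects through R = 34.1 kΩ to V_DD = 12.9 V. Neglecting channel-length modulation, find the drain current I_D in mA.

With gate tied to drain, V_GS = V_DS ≥ V_GS − V_th, so the device is in saturation.
k_n = μ_nC_ox · (W/L) = 5.8 mA/V².
KCL at the drain: ½ k_n (V_GS − V_th)² = (V_DD − V_GS)/R.
Let x = V_GS − 1.5. Then 98.9 x² + x − 11.4 = 0, giving x = 0.335 V (positive root), so V_GS = 1.83 V.
I_D = (V_DD − V_GS)/R = (12.9 − 1.83) / 34.1 = 0.325 mA.

I_D = 0.325 mA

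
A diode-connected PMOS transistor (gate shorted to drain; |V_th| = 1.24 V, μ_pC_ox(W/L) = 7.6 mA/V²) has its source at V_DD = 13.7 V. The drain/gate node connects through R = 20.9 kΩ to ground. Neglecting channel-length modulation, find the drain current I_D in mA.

I_D = 0.578 mA

With gate tied to drain, V_SG = V_SD ≥ V_SG − |V_th|, so the device is in saturation.
KCL at the drain: ½ k_p (V_SG − |V_th|)² = (V_DD − V_SG)/R.
Let x = V_SG − 1.24. Then 79.4 x² + x − 12.46 = 0, giving x = 0.39 V (positive root), so V_SG = 1.63 V.
I_D = (V_DD − V_SG)/R = (13.7 − 1.63) / 20.9 = 0.578 mA.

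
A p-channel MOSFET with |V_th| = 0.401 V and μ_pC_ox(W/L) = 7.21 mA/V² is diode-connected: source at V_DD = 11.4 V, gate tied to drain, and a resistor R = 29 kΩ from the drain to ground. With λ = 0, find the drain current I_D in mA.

I_D = 0.368 mA

With gate tied to drain, V_SG = V_SD ≥ V_SG − |V_th|, so the device is in saturation.
KCL at the drain: ½ k_p (V_SG − |V_th|)² = (V_DD − V_SG)/R.
Let x = V_SG − 0.401. Then 105 x² + x − 11 = 0, giving x = 0.32 V (positive root), so V_SG = 0.721 V.
I_D = (V_DD − V_SG)/R = (11.4 − 0.721) / 29 = 0.368 mA.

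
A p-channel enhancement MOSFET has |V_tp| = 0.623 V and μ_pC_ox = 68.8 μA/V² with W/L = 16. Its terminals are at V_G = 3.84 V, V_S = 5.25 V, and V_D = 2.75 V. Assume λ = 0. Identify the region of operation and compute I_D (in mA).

Saturation; I_D = 0.341 mA

V_SG = V_S − V_G = 5.25 − 3.84 = 1.41 V; V_SD = V_S − V_D = 5.25 − 2.75 = 2.5 V.
k_p = μ_pC_ox · (W/L) = 1.101 mA/V².
V_ov = V_SG − |V_tp| = 1.41 − 0.623 = 0.787 V.
Since V_SD = 2.5 V ≥ V_ov = 0.787 V, the device is in saturation.
I_D = ½ k_p V_ov² = 0.5 × 1.101 × 0.787² = 0.341 mA.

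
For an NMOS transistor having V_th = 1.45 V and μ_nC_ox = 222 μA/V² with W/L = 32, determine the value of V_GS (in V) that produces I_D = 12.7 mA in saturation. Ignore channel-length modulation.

k_n = μ_nC_ox · (W/L) = 7.104 mA/V².
In saturation I_D = ½ k_n (V_GS − V_th)², so V_GS − V_th = √(2 I_D / k_n) = √(2 × 12.7 / 7.104) = 1.89 V.
V_GS = 1.45 + 1.89 = 3.34 V.

V_GS = 3.34 V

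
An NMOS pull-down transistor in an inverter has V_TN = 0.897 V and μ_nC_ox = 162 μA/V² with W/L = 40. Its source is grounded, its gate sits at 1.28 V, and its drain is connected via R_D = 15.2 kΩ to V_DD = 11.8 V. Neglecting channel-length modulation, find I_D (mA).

I_D = 0.475 mA

V_GS = V_G = 1.28 V, so V_ov = 1.28 − 0.897 = 0.383 V.
k_n = μ_nC_ox · (W/L) = 6.48 mA/V².
Assume saturation: I_D = ½ k_n V_ov² = 0.5 × 6.48 × 0.383² = 0.475 mA, giving V_DS = V_DD − I_D R_D = 11.8 − 0.475 × 15.2 = 4.58 V.
V_DS = 4.58 V ≥ V_ov = 0.383 V, confirming saturation.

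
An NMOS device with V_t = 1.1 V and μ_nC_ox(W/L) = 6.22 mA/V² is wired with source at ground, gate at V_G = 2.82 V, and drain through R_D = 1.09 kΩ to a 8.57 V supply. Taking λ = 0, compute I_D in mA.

I_D = 7.05 mA

V_GS = V_G = 2.82 V, so V_ov = 2.82 − 1.1 = 1.72 V.
Assume saturation: I_D = ½ k_n V_ov² = 0.5 × 6.22 × 1.72² = 9.2 mA, giving V_DS = V_DD − I_D R_D = 8.57 − 9.2 × 1.09 = -1.46 V.
But -1.46 V < V_ov = 1.72 V, so the device is actually in triode.
In triode I_D = k_n[V_ov V_DS − ½ V_DS²] and I_D = (V_DD − V_DS)/R_D. Equating: 3.39 V_DS² − 12.66 V_DS + 8.57 = 0, giving V_DS = 0.888 V (the root below V_ov).
I_D = (8.57 − 0.888) / 1.09 = 7.05 mA.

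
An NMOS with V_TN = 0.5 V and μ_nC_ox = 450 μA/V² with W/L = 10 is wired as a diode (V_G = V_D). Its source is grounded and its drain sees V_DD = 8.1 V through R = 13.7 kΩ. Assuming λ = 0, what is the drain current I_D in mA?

I_D = 0.520 mA

With gate tied to drain, V_GS = V_DS ≥ V_GS − V_TN, so the device is in saturation.
k_n = μ_nC_ox · (W/L) = 4.5 mA/V².
KCL at the drain: ½ k_n (V_GS − V_TN)² = (V_DD − V_GS)/R.
Let x = V_GS − 0.5. Then 30.8 x² + x − 7.6 = 0, giving x = 0.481 V (positive root), so V_GS = 0.981 V.
I_D = (V_DD − V_GS)/R = (8.1 − 0.981) / 13.7 = 0.52 mA.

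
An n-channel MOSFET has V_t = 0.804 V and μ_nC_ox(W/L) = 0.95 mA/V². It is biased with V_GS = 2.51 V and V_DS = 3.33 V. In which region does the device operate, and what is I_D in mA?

Saturation; I_D = 1.38 mA

V_ov = V_GS − V_t = 2.51 − 0.804 = 1.71 V.
Since V_DS = 3.33 V ≥ V_ov = 1.71 V, the device is in saturation.
I_D = ½ k_n V_ov² = 0.5 × 0.95 × 1.71² = 1.38 mA.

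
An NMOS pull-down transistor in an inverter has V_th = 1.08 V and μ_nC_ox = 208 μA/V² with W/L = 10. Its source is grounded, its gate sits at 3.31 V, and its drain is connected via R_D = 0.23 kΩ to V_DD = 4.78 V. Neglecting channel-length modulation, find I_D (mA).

I_D = 5.17 mA

V_GS = V_G = 3.31 V, so V_ov = 3.31 − 1.08 = 2.23 V.
k_n = μ_nC_ox · (W/L) = 2.08 mA/V².
Assume saturation: I_D = ½ k_n V_ov² = 0.5 × 2.08 × 2.23² = 5.17 mA, giving V_DS = V_DD − I_D R_D = 4.78 − 5.17 × 0.23 = 3.59 V.
V_DS = 3.59 V ≥ V_ov = 2.23 V, confirming saturation.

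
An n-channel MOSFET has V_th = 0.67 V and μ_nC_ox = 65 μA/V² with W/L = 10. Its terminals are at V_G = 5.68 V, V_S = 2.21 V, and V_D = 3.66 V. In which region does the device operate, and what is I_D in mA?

V_GS = V_G − V_S = 5.68 − 2.21 = 3.47 V; V_DS = V_D − V_S = 3.66 − 2.21 = 1.45 V.
k_n = μ_nC_ox · (W/L) = 0.65 mA/V².
V_ov = V_GS − V_th = 3.47 − 0.67 = 2.8 V.
Since V_DS = 1.45 V < V_ov = 2.8 V, the device is in the triode region.
I_D = k_n [V_ov · V_DS − ½ V_DS²] = 0.65 × [2.8 × 1.45 − 0.5 × 1.45²] = 1.96 mA.

Triode; I_D = 1.96 mA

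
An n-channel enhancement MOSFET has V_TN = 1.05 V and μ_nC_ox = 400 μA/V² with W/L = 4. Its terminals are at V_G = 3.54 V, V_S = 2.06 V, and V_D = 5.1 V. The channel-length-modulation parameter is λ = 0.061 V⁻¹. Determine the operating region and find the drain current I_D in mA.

Saturation; I_D = 0.175 mA

V_GS = V_G − V_S = 3.54 − 2.06 = 1.48 V; V_DS = V_D − V_S = 5.1 − 2.06 = 3.04 V.
k_n = μ_nC_ox · (W/L) = 1.6 mA/V².
V_ov = V_GS − V_TN = 1.48 − 1.05 = 0.43 V.
Since V_DS = 3.04 V ≥ V_ov = 0.43 V, the device is in saturation.
I_D = ½ k_n V_ov² (1 + λ V_DS) = 0.5 × 1.6 × 0.43² × (1 + 0.061 × 3.04) = 0.175 mA.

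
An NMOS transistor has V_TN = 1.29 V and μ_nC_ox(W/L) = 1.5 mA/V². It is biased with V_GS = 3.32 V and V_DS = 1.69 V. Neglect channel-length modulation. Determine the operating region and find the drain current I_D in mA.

V_ov = V_GS − V_TN = 3.32 − 1.29 = 2.03 V.
Since V_DS = 1.69 V < V_ov = 2.03 V, the device is in the triode region.
I_D = k_n [V_ov · V_DS − ½ V_DS²] = 1.5 × [2.03 × 1.69 − 0.5 × 1.69²] = 3 mA.

Triode; I_D = 3.00 mA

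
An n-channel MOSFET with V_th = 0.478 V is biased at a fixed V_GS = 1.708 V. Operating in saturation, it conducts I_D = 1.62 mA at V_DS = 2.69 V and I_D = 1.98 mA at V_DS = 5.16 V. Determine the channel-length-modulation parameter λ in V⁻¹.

With V_GS fixed, I_D ∝ (1 + λ V_DS) in saturation, so I_D2/I_D1 = (1 + λ V_DS2)/(1 + λ V_DS1).
1.98/1.62 = 1.222 = (1 + 5.16 λ)/(1 + 2.69 λ).
Solving: λ (I_D1 V_DS2 − I_D2 V_DS1) = I_D2 − I_D1, so λ = (1.98 − 1.62) / (1.62 × 5.16 − 1.98 × 2.69) = 0.36 / 3.03 = 0.119 V⁻¹.

λ = 0.119 V⁻¹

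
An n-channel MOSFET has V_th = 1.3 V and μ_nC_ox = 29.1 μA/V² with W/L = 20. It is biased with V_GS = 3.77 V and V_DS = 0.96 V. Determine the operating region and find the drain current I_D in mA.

k_n = μ_nC_ox · (W/L) = 0.582 mA/V².
V_ov = V_GS − V_th = 3.77 − 1.3 = 2.47 V.
Since V_DS = 0.96 V < V_ov = 2.47 V, the device is in the triode region.
I_D = k_n [V_ov · V_DS − ½ V_DS²] = 0.582 × [2.47 × 0.96 − 0.5 × 0.96²] = 1.11 mA.

Triode; I_D = 1.11 mA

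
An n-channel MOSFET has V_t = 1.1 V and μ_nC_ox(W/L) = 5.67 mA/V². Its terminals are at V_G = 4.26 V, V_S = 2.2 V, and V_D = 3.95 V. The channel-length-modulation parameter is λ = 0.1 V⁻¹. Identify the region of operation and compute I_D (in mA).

Saturation; I_D = 3.07 mA

V_GS = V_G − V_S = 4.26 − 2.2 = 2.06 V; V_DS = V_D − V_S = 3.95 − 2.2 = 1.75 V.
V_ov = V_GS − V_t = 2.06 − 1.1 = 0.96 V.
Since V_DS = 1.75 V ≥ V_ov = 0.96 V, the device is in saturation.
I_D = ½ k_n V_ov² (1 + λ V_DS) = 0.5 × 5.67 × 0.96² × (1 + 0.1 × 1.75) = 3.07 mA.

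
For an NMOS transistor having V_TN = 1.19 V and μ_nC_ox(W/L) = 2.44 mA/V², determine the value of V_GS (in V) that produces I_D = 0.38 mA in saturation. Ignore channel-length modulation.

V_GS = 1.75 V

In saturation I_D = ½ k_n (V_GS − V_TN)², so V_GS − V_TN = √(2 I_D / k_n) = √(2 × 0.38 / 2.44) = 0.558 V.
V_GS = 1.19 + 0.558 = 1.75 V.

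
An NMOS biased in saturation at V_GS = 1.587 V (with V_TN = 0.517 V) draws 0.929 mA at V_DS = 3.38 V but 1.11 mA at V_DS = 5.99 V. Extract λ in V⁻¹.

λ = 0.0998 V⁻¹

With V_GS fixed, I_D ∝ (1 + λ V_DS) in saturation, so I_D2/I_D1 = (1 + λ V_DS2)/(1 + λ V_DS1).
1.11/0.929 = 1.195 = (1 + 5.99 λ)/(1 + 3.38 λ).
Solving: λ (I_D1 V_DS2 − I_D2 V_DS1) = I_D2 − I_D1, so λ = (1.11 − 0.929) / (0.929 × 5.99 − 1.11 × 3.38) = 0.181 / 1.81 = 0.0998 V⁻¹.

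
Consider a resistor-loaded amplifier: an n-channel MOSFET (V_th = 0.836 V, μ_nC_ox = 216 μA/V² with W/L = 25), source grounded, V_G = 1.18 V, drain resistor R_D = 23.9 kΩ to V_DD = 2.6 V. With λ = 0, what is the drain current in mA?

V_GS = V_G = 1.18 V, so V_ov = 1.18 − 0.836 = 0.344 V.
k_n = μ_nC_ox · (W/L) = 5.4 mA/V².
Assume saturation: I_D = ½ k_n V_ov² = 0.5 × 5.4 × 0.344² = 0.32 mA, giving V_DS = V_DD − I_D R_D = 2.6 − 0.32 × 23.9 = -5.04 V.
But -5.04 V < V_ov = 0.344 V, so the device is actually in triode.
In triode I_D = k_n[V_ov V_DS − ½ V_DS²] and I_D = (V_DD − V_DS)/R_D. Equating: 64.5 V_DS² − 45.4 V_DS + 2.6 = 0, giving V_DS = 0.0629 V (the root below V_ov).
I_D = (2.6 − 0.0629) / 23.9 = 0.106 mA.

I_D = 0.106 mA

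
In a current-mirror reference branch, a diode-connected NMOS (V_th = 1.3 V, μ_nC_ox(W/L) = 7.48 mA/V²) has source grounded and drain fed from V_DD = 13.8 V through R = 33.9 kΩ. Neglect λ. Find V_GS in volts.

With gate tied to drain, V_GS = V_DS ≥ V_GS − V_th, so the device is in saturation.
KCL at the drain: ½ k_n (V_GS − V_th)² = (V_DD − V_GS)/R.
Let x = V_GS − 1.3. Then 127 x² + x − 12.5 = 0, giving x = 0.31 V (positive root), so V_GS = 1.61 V.
I_D = (V_DD − V_GS)/R = (13.8 − 1.61) / 33.9 = 0.36 mA.

V_GS = 1.61 V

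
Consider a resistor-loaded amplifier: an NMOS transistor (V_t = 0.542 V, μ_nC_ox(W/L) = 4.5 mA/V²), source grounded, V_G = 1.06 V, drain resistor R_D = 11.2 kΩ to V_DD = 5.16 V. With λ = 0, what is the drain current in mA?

I_D = 0.439 mA

V_GS = V_G = 1.06 V, so V_ov = 1.06 − 0.542 = 0.518 V.
Assume saturation: I_D = ½ k_n V_ov² = 0.5 × 4.5 × 0.518² = 0.604 mA, giving V_DS = V_DD − I_D R_D = 5.16 − 0.604 × 11.2 = -1.6 V.
But -1.6 V < V_ov = 0.518 V, so the device is actually in triode.
In triode I_D = k_n[V_ov V_DS − ½ V_DS²] and I_D = (V_DD − V_DS)/R_D. Equating: 25.2 V_DS² − 27.11 V_DS + 5.16 = 0, giving V_DS = 0.247 V (the root below V_ov).
I_D = (5.16 − 0.247) / 11.2 = 0.439 mA.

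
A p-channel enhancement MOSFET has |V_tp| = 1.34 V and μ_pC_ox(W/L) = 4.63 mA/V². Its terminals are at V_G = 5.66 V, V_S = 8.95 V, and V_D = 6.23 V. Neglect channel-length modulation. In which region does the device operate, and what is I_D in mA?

Saturation; I_D = 8.80 mA

V_SG = V_S − V_G = 8.95 − 5.66 = 3.29 V; V_SD = V_S − V_D = 8.95 − 6.23 = 2.72 V.
V_ov = V_SG − |V_tp| = 3.29 − 1.34 = 1.95 V.
Since V_SD = 2.72 V ≥ V_ov = 1.95 V, the device is in saturation.
I_D = ½ k_p V_ov² = 0.5 × 4.63 × 1.95² = 8.8 mA.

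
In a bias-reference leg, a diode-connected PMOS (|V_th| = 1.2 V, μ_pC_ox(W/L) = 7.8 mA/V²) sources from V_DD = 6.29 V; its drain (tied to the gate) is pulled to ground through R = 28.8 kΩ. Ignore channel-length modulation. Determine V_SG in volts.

V_SG = 1.41 V

With gate tied to drain, V_SG = V_SD ≥ V_SG − |V_th|, so the device is in saturation.
KCL at the drain: ½ k_p (V_SG − |V_th|)² = (V_DD − V_SG)/R.
Let x = V_SG − 1.2. Then 112 x² + x − 5.09 = 0, giving x = 0.208 V (positive root), so V_SG = 1.41 V.
I_D = (V_DD − V_SG)/R = (6.29 − 1.41) / 28.8 = 0.169 mA.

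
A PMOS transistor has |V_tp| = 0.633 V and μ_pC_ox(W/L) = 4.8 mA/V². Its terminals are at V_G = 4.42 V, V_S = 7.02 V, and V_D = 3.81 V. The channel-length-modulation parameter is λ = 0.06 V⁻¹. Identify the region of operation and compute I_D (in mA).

V_SG = V_S − V_G = 7.02 − 4.42 = 2.6 V; V_SD = V_S − V_D = 7.02 − 3.81 = 3.21 V.
V_ov = V_SG − |V_tp| = 2.6 − 0.633 = 1.97 V.
Since V_SD = 3.21 V ≥ V_ov = 1.97 V, the device is in saturation.
I_D = ½ k_p V_ov² (1 + λ V_SD) = 0.5 × 4.8 × 1.97² × (1 + 0.06 × 3.21) = 11.1 mA.

Saturation; I_D = 11.1 mA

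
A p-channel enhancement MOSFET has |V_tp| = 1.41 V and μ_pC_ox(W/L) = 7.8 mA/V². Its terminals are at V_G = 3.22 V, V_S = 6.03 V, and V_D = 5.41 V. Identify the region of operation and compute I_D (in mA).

Triode; I_D = 5.27 mA

V_SG = V_S − V_G = 6.03 − 3.22 = 2.81 V; V_SD = V_S − V_D = 6.03 − 5.41 = 0.62 V.
V_ov = V_SG − |V_tp| = 2.81 − 1.41 = 1.4 V.
Since V_SD = 0.62 V < V_ov = 1.4 V, the device is in the triode region.
I_D = k_p [V_ov · V_SD − ½ V_SD²] = 7.8 × [1.4 × 0.62 − 0.5 × 0.62²] = 5.27 mA.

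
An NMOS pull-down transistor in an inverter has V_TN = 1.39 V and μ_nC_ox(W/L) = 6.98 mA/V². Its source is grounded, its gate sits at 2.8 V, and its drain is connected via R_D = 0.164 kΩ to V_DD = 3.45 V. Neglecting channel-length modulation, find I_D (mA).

I_D = 6.94 mA

V_GS = V_G = 2.8 V, so V_ov = 2.8 − 1.39 = 1.41 V.
Assume saturation: I_D = ½ k_n V_ov² = 0.5 × 6.98 × 1.41² = 6.94 mA, giving V_DS = V_DD − I_D R_D = 3.45 − 6.94 × 0.164 = 2.31 V.
V_DS = 2.31 V ≥ V_ov = 1.41 V, confirming saturation.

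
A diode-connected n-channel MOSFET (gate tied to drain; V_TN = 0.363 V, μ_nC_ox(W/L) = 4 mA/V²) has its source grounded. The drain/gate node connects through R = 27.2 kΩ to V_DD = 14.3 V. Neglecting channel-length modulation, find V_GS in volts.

With gate tied to drain, V_GS = V_DS ≥ V_GS − V_TN, so the device is in saturation.
KCL at the drain: ½ k_n (V_GS − V_TN)² = (V_DD − V_GS)/R.
Let x = V_GS − 0.363. Then 54.4 x² + x − 13.94 = 0, giving x = 0.497 V (positive root), so V_GS = 0.86 V.
I_D = (V_DD − V_GS)/R = (14.3 − 0.86) / 27.2 = 0.494 mA.

V_GS = 0.860 V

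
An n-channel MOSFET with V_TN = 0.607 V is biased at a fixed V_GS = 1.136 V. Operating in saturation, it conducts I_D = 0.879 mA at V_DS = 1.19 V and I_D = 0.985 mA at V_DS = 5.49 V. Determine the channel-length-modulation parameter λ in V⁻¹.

λ = 0.0290 V⁻¹

With V_GS fixed, I_D ∝ (1 + λ V_DS) in saturation, so I_D2/I_D1 = (1 + λ V_DS2)/(1 + λ V_DS1).
0.985/0.879 = 1.121 = (1 + 5.49 λ)/(1 + 1.19 λ).
Solving: λ (I_D1 V_DS2 − I_D2 V_DS1) = I_D2 − I_D1, so λ = (0.985 − 0.879) / (0.879 × 5.49 − 0.985 × 1.19) = 0.106 / 3.65 = 0.029 V⁻¹.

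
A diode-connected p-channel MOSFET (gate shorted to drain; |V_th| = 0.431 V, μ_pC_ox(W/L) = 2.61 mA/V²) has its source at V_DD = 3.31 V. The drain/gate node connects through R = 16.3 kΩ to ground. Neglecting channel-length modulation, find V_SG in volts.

With gate tied to drain, V_SG = V_SD ≥ V_SG − |V_th|, so the device is in saturation.
KCL at the drain: ½ k_p (V_SG − |V_th|)² = (V_DD − V_SG)/R.
Let x = V_SG − 0.431. Then 21.3 x² + x − 2.879 = 0, giving x = 0.345 V (positive root), so V_SG = 0.776 V.
I_D = (V_DD − V_SG)/R = (3.31 − 0.776) / 16.3 = 0.155 mA.

V_SG = 0.776 V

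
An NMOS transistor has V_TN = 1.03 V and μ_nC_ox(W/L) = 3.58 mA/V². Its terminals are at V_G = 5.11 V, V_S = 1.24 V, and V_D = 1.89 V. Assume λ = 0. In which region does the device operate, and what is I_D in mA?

Triode; I_D = 5.85 mA

V_GS = V_G − V_S = 5.11 − 1.24 = 3.87 V; V_DS = V_D − V_S = 1.89 − 1.24 = 0.65 V.
V_ov = V_GS − V_TN = 3.87 − 1.03 = 2.84 V.
Since V_DS = 0.65 V < V_ov = 2.84 V, the device is in the triode region.
I_D = k_n [V_ov · V_DS − ½ V_DS²] = 3.58 × [2.84 × 0.65 − 0.5 × 0.65²] = 5.85 mA.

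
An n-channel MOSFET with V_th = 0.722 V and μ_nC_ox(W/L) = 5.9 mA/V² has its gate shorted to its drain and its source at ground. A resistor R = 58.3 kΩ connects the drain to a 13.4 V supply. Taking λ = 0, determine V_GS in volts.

V_GS = 0.991 V

With gate tied to drain, V_GS = V_DS ≥ V_GS − V_th, so the device is in saturation.
KCL at the drain: ½ k_n (V_GS − V_th)² = (V_DD − V_GS)/R.
Let x = V_GS − 0.722. Then 172 x² + x − 12.68 = 0, giving x = 0.269 V (positive root), so V_GS = 0.991 V.
I_D = (V_DD − V_GS)/R = (13.4 − 0.991) / 58.3 = 0.213 mA.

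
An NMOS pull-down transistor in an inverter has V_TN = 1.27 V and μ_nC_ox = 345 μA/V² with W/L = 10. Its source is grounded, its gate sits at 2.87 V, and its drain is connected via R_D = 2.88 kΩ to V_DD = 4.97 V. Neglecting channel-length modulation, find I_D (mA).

V_GS = V_G = 2.87 V, so V_ov = 2.87 − 1.27 = 1.6 V.
k_n = μ_nC_ox · (W/L) = 3.45 mA/V².
Assume saturation: I_D = ½ k_n V_ov² = 0.5 × 3.45 × 1.6² = 4.42 mA, giving V_DS = V_DD − I_D R_D = 4.97 − 4.42 × 2.88 = -7.75 V.
But -7.75 V < V_ov = 1.6 V, so the device is actually in triode.
In triode I_D = k_n[V_ov V_DS − ½ V_DS²] and I_D = (V_DD − V_DS)/R_D. Equating: 4.97 V_DS² − 16.9 V_DS + 4.97 = 0, giving V_DS = 0.325 V (the root below V_ov).
I_D = (4.97 − 0.325) / 2.88 = 1.61 mA.

I_D = 1.61 mA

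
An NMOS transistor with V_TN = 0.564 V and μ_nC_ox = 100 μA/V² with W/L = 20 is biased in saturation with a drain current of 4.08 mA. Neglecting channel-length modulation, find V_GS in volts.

k_n = μ_nC_ox · (W/L) = 2 mA/V².
In saturation I_D = ½ k_n (V_GS − V_TN)², so V_GS − V_TN = √(2 I_D / k_n) = √(2 × 4.08 / 2) = 2.02 V.
V_GS = 0.564 + 2.02 = 2.58 V.

V_GS = 2.58 V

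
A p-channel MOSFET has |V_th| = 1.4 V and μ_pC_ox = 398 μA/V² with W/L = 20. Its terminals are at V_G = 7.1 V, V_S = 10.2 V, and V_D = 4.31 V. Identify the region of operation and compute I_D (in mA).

V_SG = V_S − V_G = 10.2 − 7.1 = 3.1 V; V_SD = V_S − V_D = 10.2 − 4.31 = 5.89 V.
k_p = μ_pC_ox · (W/L) = 7.96 mA/V².
V_ov = V_SG − |V_th| = 3.1 − 1.4 = 1.7 V.
Since V_SD = 5.89 V ≥ V_ov = 1.7 V, the device is in saturation.
I_D = ½ k_p V_ov² = 0.5 × 7.96 × 1.7² = 11.5 mA.

Saturation; I_D = 11.5 mA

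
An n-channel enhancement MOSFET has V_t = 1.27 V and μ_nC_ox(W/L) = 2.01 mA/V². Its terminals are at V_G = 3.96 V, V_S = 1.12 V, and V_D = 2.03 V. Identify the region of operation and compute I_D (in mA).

V_GS = V_G − V_S = 3.96 − 1.12 = 2.84 V; V_DS = V_D − V_S = 2.03 − 1.12 = 0.91 V.
V_ov = V_GS − V_t = 2.84 − 1.27 = 1.57 V.
Since V_DS = 0.91 V < V_ov = 1.57 V, the device is in the triode region.
I_D = k_n [V_ov · V_DS − ½ V_DS²] = 2.01 × [1.57 × 0.91 − 0.5 × 0.91²] = 2.04 mA.

Triode; I_D = 2.04 mA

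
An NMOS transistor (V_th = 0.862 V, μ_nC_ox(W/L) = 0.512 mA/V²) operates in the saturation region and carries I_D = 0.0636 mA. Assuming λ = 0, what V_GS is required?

In saturation I_D = ½ k_n (V_GS − V_th)², so V_GS − V_th = √(2 I_D / k_n) = √(2 × 0.0636 / 0.512) = 0.498 V.
V_GS = 0.862 + 0.498 = 1.36 V.

V_GS = 1.36 V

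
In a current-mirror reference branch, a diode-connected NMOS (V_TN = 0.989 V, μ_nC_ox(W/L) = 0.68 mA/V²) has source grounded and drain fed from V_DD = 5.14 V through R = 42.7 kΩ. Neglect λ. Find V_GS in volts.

With gate tied to drain, V_GS = V_DS ≥ V_GS − V_TN, so the device is in saturation.
KCL at the drain: ½ k_n (V_GS − V_TN)² = (V_DD − V_GS)/R.
Let x = V_GS − 0.989. Then 14.5 x² + x − 4.151 = 0, giving x = 0.501 V (positive root), so V_GS = 1.49 V.
I_D = (V_DD − V_GS)/R = (5.14 − 1.49) / 42.7 = 0.0855 mA.

V_GS = 1.49 V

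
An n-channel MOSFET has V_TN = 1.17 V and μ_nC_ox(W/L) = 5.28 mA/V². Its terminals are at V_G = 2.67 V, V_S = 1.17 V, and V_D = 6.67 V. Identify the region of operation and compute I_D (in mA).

V_GS = V_G − V_S = 2.67 − 1.17 = 1.5 V; V_DS = V_D − V_S = 6.67 − 1.17 = 5.5 V.
V_ov = V_GS − V_TN = 1.5 − 1.17 = 0.33 V.
Since V_DS = 5.5 V ≥ V_ov = 0.33 V, the device is in saturation.
I_D = ½ k_n V_ov² = 0.5 × 5.28 × 0.33² = 0.287 mA.

Saturation; I_D = 0.287 mA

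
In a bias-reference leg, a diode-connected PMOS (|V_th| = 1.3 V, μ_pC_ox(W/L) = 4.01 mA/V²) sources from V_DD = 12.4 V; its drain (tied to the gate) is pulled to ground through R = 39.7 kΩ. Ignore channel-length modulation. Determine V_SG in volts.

With gate tied to drain, V_SG = V_SD ≥ V_SG − |V_th|, so the device is in saturation.
KCL at the drain: ½ k_p (V_SG − |V_th|)² = (V_DD − V_SG)/R.
Let x = V_SG − 1.3. Then 79.6 x² + x − 11.1 = 0, giving x = 0.367 V (positive root), so V_SG = 1.67 V.
I_D = (V_DD − V_SG)/R = (12.4 − 1.67) / 39.7 = 0.27 mA.

V_SG = 1.67 V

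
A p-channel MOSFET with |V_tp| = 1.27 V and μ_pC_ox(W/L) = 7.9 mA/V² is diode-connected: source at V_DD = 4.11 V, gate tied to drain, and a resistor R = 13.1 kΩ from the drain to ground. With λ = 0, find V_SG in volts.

V_SG = 1.49 V

With gate tied to drain, V_SG = V_SD ≥ V_SG − |V_tp|, so the device is in saturation.
KCL at the drain: ½ k_p (V_SG − |V_tp|)² = (V_DD − V_SG)/R.
Let x = V_SG − 1.27. Then 51.7 x² + x − 2.84 = 0, giving x = 0.225 V (positive root), so V_SG = 1.49 V.
I_D = (V_DD − V_SG)/R = (4.11 − 1.49) / 13.1 = 0.2 mA.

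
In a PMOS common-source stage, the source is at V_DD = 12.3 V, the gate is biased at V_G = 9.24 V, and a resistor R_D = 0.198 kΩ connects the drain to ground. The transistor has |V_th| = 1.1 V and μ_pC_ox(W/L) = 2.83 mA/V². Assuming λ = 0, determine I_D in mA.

V_SG = V_DD − V_G = 12.3 − 9.24 = 3.06 V, so V_ov = 3.06 − 1.1 = 1.96 V.
Assume saturation: I_D = ½ k_p V_ov² = 0.5 × 2.83 × 1.96² = 5.44 mA, giving V_SD = V_DD − I_D R_D = 12.3 − 5.44 × 0.198 = 11.2 V.
V_SD = 11.2 V ≥ V_ov = 1.96 V, confirming saturation.

I_D = 5.44 mA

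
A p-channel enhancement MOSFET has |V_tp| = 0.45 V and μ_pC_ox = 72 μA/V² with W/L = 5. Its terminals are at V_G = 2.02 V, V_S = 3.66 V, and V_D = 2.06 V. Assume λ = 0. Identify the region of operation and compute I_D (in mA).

V_SG = V_S − V_G = 3.66 − 2.02 = 1.64 V; V_SD = V_S − V_D = 3.66 − 2.06 = 1.6 V.
k_p = μ_pC_ox · (W/L) = 0.36 mA/V².
V_ov = V_SG − |V_tp| = 1.64 − 0.45 = 1.19 V.
Since V_SD = 1.6 V ≥ V_ov = 1.19 V, the device is in saturation.
I_D = ½ k_p V_ov² = 0.5 × 0.36 × 1.19² = 0.255 mA.

Saturation; I_D = 0.255 mA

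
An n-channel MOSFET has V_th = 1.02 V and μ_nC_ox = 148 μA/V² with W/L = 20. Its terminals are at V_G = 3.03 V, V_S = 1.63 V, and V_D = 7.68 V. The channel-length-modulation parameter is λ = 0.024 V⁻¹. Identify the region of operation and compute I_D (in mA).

Saturation; I_D = 0.245 mA

V_GS = V_G − V_S = 3.03 − 1.63 = 1.4 V; V_DS = V_D − V_S = 7.68 − 1.63 = 6.05 V.
k_n = μ_nC_ox · (W/L) = 2.96 mA/V².
V_ov = V_GS − V_th = 1.4 − 1.02 = 0.38 V.
Since V_DS = 6.05 V ≥ V_ov = 0.38 V, the device is in saturation.
I_D = ½ k_n V_ov² (1 + λ V_DS) = 0.5 × 2.96 × 0.38² × (1 + 0.024 × 6.05) = 0.245 mA.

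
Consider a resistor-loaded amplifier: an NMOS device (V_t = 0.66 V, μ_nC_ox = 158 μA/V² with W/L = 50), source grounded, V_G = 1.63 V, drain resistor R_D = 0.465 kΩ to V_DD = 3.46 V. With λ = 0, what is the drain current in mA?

I_D = 3.72 mA

V_GS = V_G = 1.63 V, so V_ov = 1.63 − 0.66 = 0.97 V.
k_n = μ_nC_ox · (W/L) = 7.9 mA/V².
Assume saturation: I_D = ½ k_n V_ov² = 0.5 × 7.9 × 0.97² = 3.72 mA, giving V_DS = V_DD − I_D R_D = 3.46 − 3.72 × 0.465 = 1.73 V.
V_DS = 1.73 V ≥ V_ov = 0.97 V, confirming saturation.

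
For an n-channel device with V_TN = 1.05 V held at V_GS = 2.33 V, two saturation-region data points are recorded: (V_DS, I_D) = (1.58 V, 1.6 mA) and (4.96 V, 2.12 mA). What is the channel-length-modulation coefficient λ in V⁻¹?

With V_GS fixed, I_D ∝ (1 + λ V_DS) in saturation, so I_D2/I_D1 = (1 + λ V_DS2)/(1 + λ V_DS1).
2.12/1.6 = 1.325 = (1 + 4.96 λ)/(1 + 1.58 λ).
Solving: λ (I_D1 V_DS2 − I_D2 V_DS1) = I_D2 − I_D1, so λ = (2.12 − 1.6) / (1.6 × 4.96 − 2.12 × 1.58) = 0.52 / 4.59 = 0.113 V⁻¹.

λ = 0.113 V⁻¹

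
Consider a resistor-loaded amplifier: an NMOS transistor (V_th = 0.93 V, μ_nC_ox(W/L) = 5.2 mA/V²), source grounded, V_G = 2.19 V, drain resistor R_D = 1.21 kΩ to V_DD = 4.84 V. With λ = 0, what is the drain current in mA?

I_D = 3.40 mA

V_GS = V_G = 2.19 V, so V_ov = 2.19 − 0.93 = 1.26 V.
Assume saturation: I_D = ½ k_n V_ov² = 0.5 × 5.2 × 1.26² = 4.13 mA, giving V_DS = V_DD − I_D R_D = 4.84 − 4.13 × 1.21 = -0.155 V.
But -0.155 V < V_ov = 1.26 V, so the device is actually in triode.
In triode I_D = k_n[V_ov V_DS − ½ V_DS²] and I_D = (V_DD − V_DS)/R_D. Equating: 3.15 V_DS² − 8.928 V_DS + 4.84 = 0, giving V_DS = 0.73 V (the root below V_ov).
I_D = (4.84 − 0.73) / 1.21 = 3.4 mA.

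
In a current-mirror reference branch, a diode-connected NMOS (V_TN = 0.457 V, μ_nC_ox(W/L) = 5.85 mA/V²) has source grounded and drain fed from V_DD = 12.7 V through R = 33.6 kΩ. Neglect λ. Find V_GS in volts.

With gate tied to drain, V_GS = V_DS ≥ V_GS − V_TN, so the device is in saturation.
KCL at the drain: ½ k_n (V_GS − V_TN)² = (V_DD − V_GS)/R.
Let x = V_GS − 0.457. Then 98.3 x² + x − 12.24 = 0, giving x = 0.348 V (positive root), so V_GS = 0.805 V.
I_D = (V_DD − V_GS)/R = (12.7 − 0.805) / 33.6 = 0.354 mA.

V_GS = 0.805 V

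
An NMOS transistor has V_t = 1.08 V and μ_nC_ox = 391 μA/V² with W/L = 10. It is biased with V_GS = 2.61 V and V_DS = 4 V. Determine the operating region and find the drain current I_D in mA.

Saturation; I_D = 4.58 mA

k_n = μ_nC_ox · (W/L) = 3.91 mA/V².
V_ov = V_GS − V_t = 2.61 − 1.08 = 1.53 V.
Since V_DS = 4 V ≥ V_ov = 1.53 V, the device is in saturation.
I_D = ½ k_n V_ov² = 0.5 × 3.91 × 1.53² = 4.58 mA.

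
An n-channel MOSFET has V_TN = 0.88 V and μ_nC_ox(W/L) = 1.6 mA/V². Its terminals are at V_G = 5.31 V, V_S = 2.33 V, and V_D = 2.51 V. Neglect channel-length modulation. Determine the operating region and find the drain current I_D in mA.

V_GS = V_G − V_S = 5.31 − 2.33 = 2.98 V; V_DS = V_D − V_S = 2.51 − 2.33 = 0.18 V.
V_ov = V_GS − V_TN = 2.98 − 0.88 = 2.1 V.
Since V_DS = 0.18 V < V_ov = 2.1 V, the device is in the triode region.
I_D = k_n [V_ov · V_DS − ½ V_DS²] = 1.6 × [2.1 × 0.18 − 0.5 × 0.18²] = 0.579 mA.

Triode; I_D = 0.579 mA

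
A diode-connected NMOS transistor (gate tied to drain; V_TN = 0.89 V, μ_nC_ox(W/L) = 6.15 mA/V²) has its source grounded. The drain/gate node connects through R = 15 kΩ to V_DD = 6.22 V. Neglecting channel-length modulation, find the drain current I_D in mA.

I_D = 0.333 mA

With gate tied to drain, V_GS = V_DS ≥ V_GS − V_TN, so the device is in saturation.
KCL at the drain: ½ k_n (V_GS − V_TN)² = (V_DD − V_GS)/R.
Let x = V_GS − 0.89. Then 46.1 x² + x − 5.33 = 0, giving x = 0.329 V (positive root), so V_GS = 1.22 V.
I_D = (V_DD − V_GS)/R = (6.22 − 1.22) / 15 = 0.333 mA.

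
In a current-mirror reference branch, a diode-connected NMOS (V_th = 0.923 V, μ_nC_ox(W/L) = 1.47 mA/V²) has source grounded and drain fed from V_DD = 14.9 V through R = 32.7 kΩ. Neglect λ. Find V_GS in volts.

V_GS = 1.67 V

With gate tied to drain, V_GS = V_DS ≥ V_GS − V_th, so the device is in saturation.
KCL at the drain: ½ k_n (V_GS − V_th)² = (V_DD − V_GS)/R.
Let x = V_GS − 0.923. Then 24 x² + x − 13.98 = 0, giving x = 0.742 V (positive root), so V_GS = 1.67 V.
I_D = (V_DD − V_GS)/R = (14.9 − 1.67) / 32.7 = 0.405 mA.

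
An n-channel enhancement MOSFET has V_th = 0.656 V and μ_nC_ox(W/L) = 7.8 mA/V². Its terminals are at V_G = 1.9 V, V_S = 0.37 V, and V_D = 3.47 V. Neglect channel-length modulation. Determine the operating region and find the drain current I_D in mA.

Saturation; I_D = 2.98 mA

V_GS = V_G − V_S = 1.9 − 0.37 = 1.53 V; V_DS = V_D − V_S = 3.47 − 0.37 = 3.1 V.
V_ov = V_GS − V_th = 1.53 − 0.656 = 0.874 V.
Since V_DS = 3.1 V ≥ V_ov = 0.874 V, the device is in saturation.
I_D = ½ k_n V_ov² = 0.5 × 7.8 × 0.874² = 2.98 mA.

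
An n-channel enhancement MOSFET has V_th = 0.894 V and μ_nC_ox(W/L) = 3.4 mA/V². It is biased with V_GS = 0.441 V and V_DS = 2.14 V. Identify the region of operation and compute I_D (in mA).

Cutoff; I_D = 0 mA

V_GS = 0.441 V < V_th = 0.894 V, so the transistor is in cutoff.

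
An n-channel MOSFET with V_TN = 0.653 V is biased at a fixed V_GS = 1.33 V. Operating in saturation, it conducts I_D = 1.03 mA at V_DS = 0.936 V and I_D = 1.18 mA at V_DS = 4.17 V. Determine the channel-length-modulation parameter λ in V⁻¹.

λ = 0.0470 V⁻¹

With V_GS fixed, I_D ∝ (1 + λ V_DS) in saturation, so I_D2/I_D1 = (1 + λ V_DS2)/(1 + λ V_DS1).
1.18/1.03 = 1.146 = (1 + 4.17 λ)/(1 + 0.936 λ).
Solving: λ (I_D1 V_DS2 − I_D2 V_DS1) = I_D2 − I_D1, so λ = (1.18 − 1.03) / (1.03 × 4.17 − 1.18 × 0.936) = 0.15 / 3.19 = 0.047 V⁻¹.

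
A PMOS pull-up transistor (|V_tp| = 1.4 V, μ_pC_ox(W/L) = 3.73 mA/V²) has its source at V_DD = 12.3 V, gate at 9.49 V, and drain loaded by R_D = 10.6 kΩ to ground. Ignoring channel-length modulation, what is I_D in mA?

V_SG = V_DD − V_G = 12.3 − 9.49 = 2.81 V, so V_ov = 2.81 − 1.4 = 1.41 V.
Assume saturation: I_D = ½ k_p V_ov² = 0.5 × 3.73 × 1.41² = 3.71 mA, giving V_SD = V_DD − I_D R_D = 12.3 − 3.71 × 10.6 = -27 V.
But -27 V < V_ov = 1.41 V, so the device is actually in triode.
In triode I_D = k_p[V_ov V_SD − ½ V_SD²] and I_D = (V_DD − V_SD)/R_D. Equating: 19.8 V_SD² − 56.75 V_SD + 12.3 = 0, giving V_SD = 0.236 V (the root below V_ov).
I_D = (12.3 − 0.236) / 10.6 = 1.14 mA.

I_D = 1.14 mA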